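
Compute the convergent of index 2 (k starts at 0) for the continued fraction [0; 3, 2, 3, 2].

Using pₖ = aₖpₖ₋₁ + pₖ₋₂, qₖ = aₖqₖ₋₁ + qₖ₋₂ (with p₋₁=1, p₋₂=0, q₋₁=0, q₋₂=1):
  k=0: a=0, p=0, q=1
  k=1: a=3, p=1, q=3
  k=2: a=2, p=2, q=7

2/7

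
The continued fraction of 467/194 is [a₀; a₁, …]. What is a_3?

5

467 = 2·194 + 79   →  a_0 = 2
194 = 2·79 + 36   →  a_1 = 2
79 = 2·36 + 7   →  a_2 = 2
36 = 5·7 + 1   →  a_3 = 5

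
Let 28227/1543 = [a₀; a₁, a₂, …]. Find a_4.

6

28227 = 18·1543 + 453   →  a_0 = 18
1543 = 3·453 + 184   →  a_1 = 3
453 = 2·184 + 85   →  a_2 = 2
184 = 2·85 + 14   →  a_3 = 2
85 = 6·14 + 1   →  a_4 = 6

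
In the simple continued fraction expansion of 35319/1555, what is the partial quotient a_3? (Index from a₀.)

2

35319 = 22·1555 + 1109   →  a_0 = 22
1555 = 1·1109 + 446   →  a_1 = 1
1109 = 2·446 + 217   →  a_2 = 2
446 = 2·217 + 12   →  a_3 = 2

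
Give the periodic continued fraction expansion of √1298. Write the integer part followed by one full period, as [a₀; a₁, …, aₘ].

[36; 36, 72]

a₀ = ⌊√1298⌋ = 36.
With m₀=0, d₀=1 and mₖ₊₁ = dₖaₖ − mₖ, dₖ₊₁ = (n − mₖ₊₁²)/dₖ, aₖ₊₁ = ⌊(a₀+mₖ₊₁)/dₖ₊₁⌋:
  k=1: m=36, d=2, a=36
  k=2: m=36, d=1, a=72
d=1 and a=2a₀=72 at k=2, so the next step gives (m, d) = (36, 2) again — its k=1 value — and the period has length 2.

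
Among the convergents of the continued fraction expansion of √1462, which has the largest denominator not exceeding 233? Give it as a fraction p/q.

2753/72

√1462 = [38; 4, 4, 4, 76, …] (period length 4).
Convergents:
  p_0/q_0 = 38/1
  p_1/q_1 = 153/4
  p_2/q_2 = 650/17
  p_3/q_3 = 2753/72
  p_4/q_4 = 209878/5489
q_3 = 72 ≤ 233 < 5489 = q_4, so the answer is 2753/72.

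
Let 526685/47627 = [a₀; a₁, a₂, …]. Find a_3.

14

526685 = 11·47627 + 2788   →  a_0 = 11
47627 = 17·2788 + 231   →  a_1 = 17
2788 = 12·231 + 16   →  a_2 = 12
231 = 14·16 + 7   →  a_3 = 14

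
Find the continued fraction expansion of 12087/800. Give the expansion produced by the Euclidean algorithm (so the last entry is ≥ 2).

12087 = 15·800 + 87
800 = 9·87 + 17
87 = 5·17 + 2
17 = 8·2 + 1
2 = 2·1 + 0  (stop)
So 12087/800 = [15; 9, 5, 8, 2].

[15; 9, 5, 8, 2]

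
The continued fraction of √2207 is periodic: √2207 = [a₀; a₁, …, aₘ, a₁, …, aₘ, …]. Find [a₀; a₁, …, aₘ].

[46; 1, 45, 1, 92]

a₀ = ⌊√2207⌋ = 46.
With m₀=0, d₀=1 and mₖ₊₁ = dₖaₖ − mₖ, dₖ₊₁ = (n − mₖ₊₁²)/dₖ, aₖ₊₁ = ⌊(a₀+mₖ₊₁)/dₖ₊₁⌋:
  k=1: m=46, d=91, a=1
  k=2: m=45, d=2, a=45
  k=3: m=45, d=91, a=1
  k=4: m=46, d=1, a=92
d=1 and a=2a₀=92 at k=4, so the next step gives (m, d) = (46, 91) again — its k=1 value — and the period has length 4.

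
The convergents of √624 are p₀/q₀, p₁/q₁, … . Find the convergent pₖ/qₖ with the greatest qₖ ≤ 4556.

62425/2499

√624 = [24; 1, 48, …] (period length 2).
Convergents:
  p_0/q_0 = 24/1
  p_1/q_1 = 25/1
  p_2/q_2 = 1224/49
  p_3/q_3 = 1249/50
  p_4/q_4 = 61176/2449
  p_5/q_5 = 62425/2499
  p_6/q_6 = 3057576/122401
q_5 = 2499 ≤ 4556 < 122401 = q_6, so the answer is 62425/2499.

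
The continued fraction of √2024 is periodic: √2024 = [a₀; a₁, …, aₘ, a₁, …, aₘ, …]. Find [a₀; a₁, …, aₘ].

[44; 1, 88]

a₀ = ⌊√2024⌋ = 44.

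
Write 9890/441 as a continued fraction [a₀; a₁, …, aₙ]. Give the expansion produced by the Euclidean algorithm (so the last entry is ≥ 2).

[22; 2, 2, 1, 8, 3, 2]

9890 = 22*441 + 188
441 = 2*188 + 65
188 = 2*65 + 58
65 = 1*58 + 7
58 = 8*7 + 2
7 = 3*2 + 1
2 = 2*1 + 0  (stop)
So 9890/441 = [22; 2, 2, 1, 8, 3, 2].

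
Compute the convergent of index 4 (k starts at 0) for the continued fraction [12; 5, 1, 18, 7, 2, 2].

9698/797

Using pₖ = aₖpₖ₋₁ + pₖ₋₂, qₖ = aₖqₖ₋₁ + qₖ₋₂ (with p₋₁=1, p₋₂=0, q₋₁=0, q₋₂=1):
  k=0: a=12, p=12, q=1
  k=1: a=5, p=61, q=5
  k=2: a=1, p=73, q=6
  k=3: a=18, p=1375, q=113
  k=4: a=7, p=9698, q=797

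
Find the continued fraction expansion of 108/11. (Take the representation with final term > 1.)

108 = 9·11 + 9
11 = 1·9 + 2
9 = 4·2 + 1
2 = 2·1 + 0  (stop)
So 108/11 = [9; 1, 4, 2].

[9; 1, 4, 2]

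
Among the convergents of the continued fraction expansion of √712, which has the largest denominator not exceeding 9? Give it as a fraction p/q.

80/3

√712 = [26; 1, 2, 6, 2, 1, 52, …] (period length 6).
Convergents:
  p_0/q_0 = 26/1
  p_1/q_1 = 27/1
  p_2/q_2 = 80/3
  p_3/q_3 = 507/19
q_2 = 3 ≤ 9 < 19 = q_3, so the answer is 80/3.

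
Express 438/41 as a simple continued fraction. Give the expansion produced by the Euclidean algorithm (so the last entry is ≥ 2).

438 = 10×41 + 28
41 = 1×28 + 13
28 = 2×13 + 2
13 = 6×2 + 1
2 = 2×1 + 0  (stop)
So 438/41 = [10; 1, 2, 6, 2].

[10; 1, 2, 6, 2]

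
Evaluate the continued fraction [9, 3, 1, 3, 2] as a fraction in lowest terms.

Using pₖ = aₖpₖ₋₁ + pₖ₋₂ and qₖ = aₖqₖ₋₁ + qₖ₋₂:
  k=0: a=9, p=9, q=1
  k=1: a=3, p=28, q=3
  k=2: a=1, p=37, q=4
  k=3: a=3, p=139, q=15
  k=4: a=2, p=315, q=34

315/34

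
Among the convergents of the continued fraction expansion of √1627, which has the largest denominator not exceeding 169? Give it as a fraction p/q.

√1627 = [40; 2, 1, 39, 1, 2, 80, …] (period length 6).
Convergents:
  p_0/q_0 = 40/1
  p_1/q_1 = 81/2
  p_2/q_2 = 121/3
  p_3/q_3 = 4800/119
  p_4/q_4 = 4921/122
  p_5/q_5 = 14642/363
q_4 = 122 ≤ 169 < 363 = q_5, so the answer is 4921/122.

4921/122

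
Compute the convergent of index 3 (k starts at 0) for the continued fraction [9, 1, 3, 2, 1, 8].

88/9

Using pₖ = aₖpₖ₋₁ + pₖ₋₂, qₖ = aₖqₖ₋₁ + qₖ₋₂ (with p₋₁=1, p₋₂=0, q₋₁=0, q₋₂=1):
  k=0: a=9, p=9, q=1
  k=1: a=1, p=10, q=1
  k=2: a=3, p=39, q=4
  k=3: a=2, p=88, q=9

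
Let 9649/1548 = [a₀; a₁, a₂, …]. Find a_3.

9649 = 6·1548 + 361   →  a_0 = 6
1548 = 4·361 + 104   →  a_1 = 4
361 = 3·104 + 49   →  a_2 = 3
104 = 2·49 + 6   →  a_3 = 2

2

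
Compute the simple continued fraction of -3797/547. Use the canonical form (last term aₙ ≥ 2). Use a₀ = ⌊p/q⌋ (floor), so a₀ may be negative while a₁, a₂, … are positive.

[-7; 17, 10, 1, 2]

-3797 = -7*547 + 32
547 = 17*32 + 3
32 = 10*3 + 2
3 = 1*2 + 1
2 = 2*1 + 0  (stop)
So -3797/547 = [-7; 17, 10, 1, 2].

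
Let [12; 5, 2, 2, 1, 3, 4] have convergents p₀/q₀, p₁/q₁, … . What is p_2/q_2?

134/11

Using pₖ = aₖpₖ₋₁ + pₖ₋₂, qₖ = aₖqₖ₋₁ + qₖ₋₂ (with p₋₁=1, p₋₂=0, q₋₁=0, q₋₂=1):
  k=0: a=12, p=12, q=1
  k=1: a=5, p=61, q=5
  k=2: a=2, p=134, q=11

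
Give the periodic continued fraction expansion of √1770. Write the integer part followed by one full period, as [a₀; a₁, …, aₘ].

a₀ = ⌊√1770⌋ = 42.
With m₀=0, d₀=1 and mₖ₊₁ = dₖaₖ − mₖ, dₖ₊₁ = (n − mₖ₊₁²)/dₖ, aₖ₊₁ = ⌊(a₀+mₖ₊₁)/dₖ₊₁⌋:
  k=1: m=42, d=6, a=14
  k=2: m=42, d=1, a=84
d=1 and a=2a₀=84 at k=2, so the next step gives (m, d) = (42, 6) again — its k=1 value — and the period has length 2.

[42; 14, 84]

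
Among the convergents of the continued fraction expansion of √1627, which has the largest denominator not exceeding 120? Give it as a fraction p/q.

4800/119

√1627 = [40; 2, 1, 39, 1, 2, 80, …] (period length 6).
Convergents:
  p_0/q_0 = 40/1
  p_1/q_1 = 81/2
  p_2/q_2 = 121/3
  p_3/q_3 = 4800/119
  p_4/q_4 = 4921/122
q_3 = 119 ≤ 120 < 122 = q_4, so the answer is 4800/119.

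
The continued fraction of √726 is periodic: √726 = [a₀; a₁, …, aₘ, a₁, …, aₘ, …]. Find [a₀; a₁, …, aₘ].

a₀ = ⌊√726⌋ = 26.
With m₀=0, d₀=1 and mₖ₊₁ = dₖaₖ − mₖ, dₖ₊₁ = (n − mₖ₊₁²)/dₖ, aₖ₊₁ = ⌊(a₀+mₖ₊₁)/dₖ₊₁⌋:
  k=1: m=26, d=50, a=1
  k=2: m=24, d=3, a=16
  k=3: m=24, d=50, a=1
  k=4: m=26, d=1, a=52
d=1 and a=2a₀=52 at k=4, so the next step gives (m, d) = (26, 50) again — its k=1 value — and the period has length 4.

[26; 1, 16, 1, 52]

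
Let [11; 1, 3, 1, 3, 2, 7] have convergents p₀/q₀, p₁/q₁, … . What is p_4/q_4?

Using pₖ = aₖpₖ₋₁ + pₖ₋₂, qₖ = aₖqₖ₋₁ + qₖ₋₂ (with p₋₁=1, p₋₂=0, q₋₁=0, q₋₂=1):
  k=0: a=11, p=11, q=1
  k=1: a=1, p=12, q=1
  k=2: a=3, p=47, q=4
  k=3: a=1, p=59, q=5
  k=4: a=3, p=224, q=19

224/19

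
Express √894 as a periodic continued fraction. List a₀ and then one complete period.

[29; 1, 8, 1, 58]

a₀ = ⌊√894⌋ = 29.
With m₀=0, d₀=1 and mₖ₊₁ = dₖaₖ − mₖ, dₖ₊₁ = (n − mₖ₊₁²)/dₖ, aₖ₊₁ = ⌊(a₀+mₖ₊₁)/dₖ₊₁⌋:
  k=1: m=29, d=53, a=1
  k=2: m=24, d=6, a=8
  k=3: m=24, d=53, a=1
  k=4: m=29, d=1, a=58
d=1 and a=2a₀=58 at k=4, so the next step gives (m, d) = (29, 53) again — its k=1 value — and the period has length 4.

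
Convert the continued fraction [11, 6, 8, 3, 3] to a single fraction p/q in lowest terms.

Fold from the inside: start with 3/1.
  3 + 1/3 = 10/3
  8 + 3/10 = 83/10
  6 + 10/83 = 508/83
  11 + 83/508 = 5671/508

5671/508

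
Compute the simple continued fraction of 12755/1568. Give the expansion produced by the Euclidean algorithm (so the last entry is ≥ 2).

[8; 7, 2, 3, 7, 4]

12755 = 8×1568 + 211
1568 = 7×211 + 91
211 = 2×91 + 29
91 = 3×29 + 4
29 = 7×4 + 1
4 = 4×1 + 0  (stop)
So 12755/1568 = [8; 7, 2, 3, 7, 4].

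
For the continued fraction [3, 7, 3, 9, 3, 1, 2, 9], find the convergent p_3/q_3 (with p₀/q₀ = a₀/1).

Using pₖ = aₖpₖ₋₁ + pₖ₋₂, qₖ = aₖqₖ₋₁ + qₖ₋₂ (with p₋₁=1, p₋₂=0, q₋₁=0, q₋₂=1):
  k=0: a=3, p=3, q=1
  k=1: a=7, p=22, q=7
  k=2: a=3, p=69, q=22
  k=3: a=9, p=643, q=205

643/205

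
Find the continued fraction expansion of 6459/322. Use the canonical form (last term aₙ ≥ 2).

6459 = 20·322 + 19
322 = 16·19 + 18
19 = 1·18 + 1
18 = 18·1 + 0  (stop)
So 6459/322 = [20; 16, 1, 18].

[20; 16, 1, 18]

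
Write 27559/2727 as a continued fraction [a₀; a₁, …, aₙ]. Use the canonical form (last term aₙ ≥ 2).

27559 = 10*2727 + 289
2727 = 9*289 + 126
289 = 2*126 + 37
126 = 3*37 + 15
37 = 2*15 + 7
15 = 2*7 + 1
7 = 7*1 + 0  (stop)
So 27559/2727 = [10; 9, 2, 3, 2, 2, 7].

[10; 9, 2, 3, 2, 2, 7]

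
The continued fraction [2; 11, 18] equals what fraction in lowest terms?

416/199

Fold from the inside: start with 18/1.
  11 + 1/18 = 199/18
  2 + 18/199 = 416/199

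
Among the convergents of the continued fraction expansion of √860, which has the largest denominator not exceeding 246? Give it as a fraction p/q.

√860 = [29; 3, 14, 3, 58, …] (period length 4).
Convergents:
  p_0/q_0 = 29/1
  p_1/q_1 = 88/3
  p_2/q_2 = 1261/43
  p_3/q_3 = 3871/132
  p_4/q_4 = 225779/7699
q_3 = 132 ≤ 246 < 7699 = q_4, so the answer is 3871/132.

3871/132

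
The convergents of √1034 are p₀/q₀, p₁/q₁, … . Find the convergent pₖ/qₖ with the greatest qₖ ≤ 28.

√1034 = [32; 6, 2, 2, 2, 6, 64, …] (period length 6).
Convergents:
  p_0/q_0 = 32/1
  p_1/q_1 = 193/6
  p_2/q_2 = 418/13
  p_3/q_3 = 1029/32
q_2 = 13 ≤ 28 < 32 = q_3, so the answer is 418/13.

418/13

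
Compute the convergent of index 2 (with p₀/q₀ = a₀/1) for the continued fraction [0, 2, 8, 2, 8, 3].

Using pₖ = aₖpₖ₋₁ + pₖ₋₂, qₖ = aₖqₖ₋₁ + qₖ₋₂ (with p₋₁=1, p₋₂=0, q₋₁=0, q₋₂=1):
  k=0: a=0, p=0, q=1
  k=1: a=2, p=1, q=2
  k=2: a=8, p=8, q=17

8/17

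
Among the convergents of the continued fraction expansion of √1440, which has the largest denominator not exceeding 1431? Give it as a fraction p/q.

54037/1424

√1440 = [37; 1, 17, 1, 74, …] (period length 4).
Convergents:
  p_0/q_0 = 37/1
  p_1/q_1 = 38/1
  p_2/q_2 = 683/18
  p_3/q_3 = 721/19
  p_4/q_4 = 54037/1424
  p_5/q_5 = 54758/1443
q_4 = 1424 ≤ 1431 < 1443 = q_5, so the answer is 54037/1424.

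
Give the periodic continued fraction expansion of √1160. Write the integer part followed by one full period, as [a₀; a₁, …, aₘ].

[34; 17, 68]

a₀ = ⌊√1160⌋ = 34.
With m₀=0, d₀=1 and mₖ₊₁ = dₖaₖ − mₖ, dₖ₊₁ = (n − mₖ₊₁²)/dₖ, aₖ₊₁ = ⌊(a₀+mₖ₊₁)/dₖ₊₁⌋:
  k=1: m=34, d=4, a=17
  k=2: m=34, d=1, a=68
d=1 and a=2a₀=68 at k=2, so the next step gives (m, d) = (34, 4) again — its k=1 value — and the period has length 2.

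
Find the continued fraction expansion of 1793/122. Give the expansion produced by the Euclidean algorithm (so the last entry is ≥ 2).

[14; 1, 2, 3, 2, 1, 3]

1793 = 14*122 + 85
122 = 1*85 + 37
85 = 2*37 + 11
37 = 3*11 + 4
11 = 2*4 + 3
4 = 1*3 + 1
3 = 3*1 + 0  (stop)
So 1793/122 = [14; 1, 2, 3, 2, 1, 3].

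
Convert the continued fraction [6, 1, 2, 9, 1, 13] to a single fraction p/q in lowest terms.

Using pₖ = aₖpₖ₋₁ + pₖ₋₂ and qₖ = aₖqₖ₋₁ + qₖ₋₂:
  k=0: a=6, p=6, q=1
  k=1: a=1, p=7, q=1
  k=2: a=2, p=20, q=3
  k=3: a=9, p=187, q=28
  k=4: a=1, p=207, q=31
  k=5: a=13, p=2878, q=431

2878/431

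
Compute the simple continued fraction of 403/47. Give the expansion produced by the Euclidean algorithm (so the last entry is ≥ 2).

403 = 8*47 + 27
47 = 1*27 + 20
27 = 1*20 + 7
20 = 2*7 + 6
7 = 1*6 + 1
6 = 6*1 + 0  (stop)
So 403/47 = [8; 1, 1, 2, 1, 6].

[8; 1, 1, 2, 1, 6]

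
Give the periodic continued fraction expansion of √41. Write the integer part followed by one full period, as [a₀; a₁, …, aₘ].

[6; 2, 2, 12]

a₀ = ⌊√41⌋ = 6.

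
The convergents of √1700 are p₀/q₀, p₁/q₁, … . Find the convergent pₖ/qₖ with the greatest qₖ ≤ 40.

√1700 = [41; 4, 3, 20, 3, 4, 82, …] (period length 6).
Convergents:
  p_0/q_0 = 41/1
  p_1/q_1 = 165/4
  p_2/q_2 = 536/13
  p_3/q_3 = 10885/264
q_2 = 13 ≤ 40 < 264 = q_3, so the answer is 536/13.

536/13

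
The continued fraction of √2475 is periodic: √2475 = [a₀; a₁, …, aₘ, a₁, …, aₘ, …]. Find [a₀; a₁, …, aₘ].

a₀ = ⌊√2475⌋ = 49.
With m₀=0, d₀=1 and mₖ₊₁ = dₖaₖ − mₖ, dₖ₊₁ = (n − mₖ₊₁²)/dₖ, aₖ₊₁ = ⌊(a₀+mₖ₊₁)/dₖ₊₁⌋:
  k=1: m=49, d=74, a=1
  k=2: m=25, d=25, a=2
  k=3: m=25, d=74, a=1
  k=4: m=49, d=1, a=98
d=1 and a=2a₀=98 at k=4, so the next step gives (m, d) = (49, 74) again — its k=1 value — and the period has length 4.

[49; 1, 2, 1, 98]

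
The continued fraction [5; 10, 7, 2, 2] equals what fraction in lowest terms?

Fold from the inside: start with 2/1.
  2 + 1/2 = 5/2
  7 + 2/5 = 37/5
  10 + 5/37 = 375/37
  5 + 37/375 = 1912/375

1912/375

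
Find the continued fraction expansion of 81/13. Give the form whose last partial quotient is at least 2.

[6; 4, 3]

81 = 6·13 + 3
13 = 4·3 + 1
3 = 3·1 + 0  (stop)
So 81/13 = [6; 4, 3].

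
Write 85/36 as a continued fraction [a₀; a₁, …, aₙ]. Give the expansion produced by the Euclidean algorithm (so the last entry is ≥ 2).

[2; 2, 1, 3, 3]

85 = 2·36 + 13
36 = 2·13 + 10
13 = 1·10 + 3
10 = 3·3 + 1
3 = 3·1 + 0  (stop)
So 85/36 = [2; 2, 1, 3, 3].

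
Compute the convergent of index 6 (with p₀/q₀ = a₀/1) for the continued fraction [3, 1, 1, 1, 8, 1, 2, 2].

Using pₖ = aₖpₖ₋₁ + pₖ₋₂, qₖ = aₖqₖ₋₁ + qₖ₋₂ (with p₋₁=1, p₋₂=0, q₋₁=0, q₋₂=1):
  k=0: a=3, p=3, q=1
  k=1: a=1, p=4, q=1
  k=2: a=1, p=7, q=2
  k=3: a=1, p=11, q=3
  k=4: a=8, p=95, q=26
  k=5: a=1, p=106, q=29
  k=6: a=2, p=307, q=84

307/84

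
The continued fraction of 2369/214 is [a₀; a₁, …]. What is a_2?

3

2369 = 11·214 + 15   →  a_0 = 11
214 = 14·15 + 4   →  a_1 = 14
15 = 3·4 + 3   →  a_2 = 3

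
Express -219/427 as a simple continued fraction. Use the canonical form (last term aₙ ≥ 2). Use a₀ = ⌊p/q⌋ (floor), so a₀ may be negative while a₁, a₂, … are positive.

-219 = -1×427 + 208
427 = 2×208 + 11
208 = 18×11 + 10
11 = 1×10 + 1
10 = 10×1 + 0  (stop)
So -219/427 = [-1; 2, 18, 1, 10].

[-1; 2, 18, 1, 10]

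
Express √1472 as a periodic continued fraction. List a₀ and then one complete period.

a₀ = ⌊√1472⌋ = 38.
With m₀=0, d₀=1 and mₖ₊₁ = dₖaₖ − mₖ, dₖ₊₁ = (n − mₖ₊₁²)/dₖ, aₖ₊₁ = ⌊(a₀+mₖ₊₁)/dₖ₊₁⌋:
  k=1: m=38, d=28, a=2
  k=2: m=18, d=41, a=1
  k=3: m=23, d=23, a=2
  k=4: m=23, d=41, a=1
  k=5: m=18, d=28, a=2
  k=6: m=38, d=1, a=76
d=1 and a=2a₀=76 at k=6, so the next step gives (m, d) = (38, 28) again — its k=1 value — and the period has length 6.

[38; 2, 1, 2, 1, 2, 76]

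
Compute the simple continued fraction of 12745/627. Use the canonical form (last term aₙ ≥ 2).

12745 = 20×627 + 205
627 = 3×205 + 12
205 = 17×12 + 1
12 = 12×1 + 0  (stop)
So 12745/627 = [20; 3, 17, 12].

[20; 3, 17, 12]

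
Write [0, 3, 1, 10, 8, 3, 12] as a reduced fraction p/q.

3425/13392

Fold from the inside: start with 12/1.
  3 + 1/12 = 37/12
  8 + 12/37 = 308/37
  10 + 37/308 = 3117/308
  1 + 308/3117 = 3425/3117
  3 + 3117/3425 = 13392/3425
  0 + 3425/13392 = 3425/13392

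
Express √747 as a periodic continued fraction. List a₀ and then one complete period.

[27; 3, 54]

a₀ = ⌊√747⌋ = 27.
With m₀=0, d₀=1 and mₖ₊₁ = dₖaₖ − mₖ, dₖ₊₁ = (n − mₖ₊₁²)/dₖ, aₖ₊₁ = ⌊(a₀+mₖ₊₁)/dₖ₊₁⌋:
  k=1: m=27, d=18, a=3
  k=2: m=27, d=1, a=54
d=1 and a=2a₀=54 at k=2, so the next step gives (m, d) = (27, 18) again — its k=1 value — and the period has length 2.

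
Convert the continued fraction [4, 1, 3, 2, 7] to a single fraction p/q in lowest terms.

320/67

Fold from the inside: start with 7/1.
  2 + 1/7 = 15/7
  3 + 7/15 = 52/15
  1 + 15/52 = 67/52
  4 + 52/67 = 320/67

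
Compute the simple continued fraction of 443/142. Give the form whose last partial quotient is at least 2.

[3; 8, 2, 1, 5]

443 = 3·142 + 17
142 = 8·17 + 6
17 = 2·6 + 5
6 = 1·5 + 1
5 = 5·1 + 0  (stop)
So 443/142 = [3; 8, 2, 1, 5].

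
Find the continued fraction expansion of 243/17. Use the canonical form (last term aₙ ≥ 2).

[14; 3, 2, 2]

243 = 14·17 + 5
17 = 3·5 + 2
5 = 2·2 + 1
2 = 2·1 + 0  (stop)
So 243/17 = [14; 3, 2, 2].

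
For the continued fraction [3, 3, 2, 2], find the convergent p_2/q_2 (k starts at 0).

Using pₖ = aₖpₖ₋₁ + pₖ₋₂, qₖ = aₖqₖ₋₁ + qₖ₋₂ (with p₋₁=1, p₋₂=0, q₋₁=0, q₋₂=1):
  k=0: a=3, p=3, q=1
  k=1: a=3, p=10, q=3
  k=2: a=2, p=23, q=7

23/7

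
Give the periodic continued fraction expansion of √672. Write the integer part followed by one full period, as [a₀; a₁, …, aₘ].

a₀ = ⌊√672⌋ = 25.
With m₀=0, d₀=1 and mₖ₊₁ = dₖaₖ − mₖ, dₖ₊₁ = (n − mₖ₊₁²)/dₖ, aₖ₊₁ = ⌊(a₀+mₖ₊₁)/dₖ₊₁⌋:
  k=1: m=25, d=47, a=1
  k=2: m=22, d=4, a=11
  k=3: m=22, d=47, a=1
  k=4: m=25, d=1, a=50
d=1 and a=2a₀=50 at k=4, so the next step gives (m, d) = (25, 47) again — its k=1 value — and the period has length 4.

[25; 1, 11, 1, 50]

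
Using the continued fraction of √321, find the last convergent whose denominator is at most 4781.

84727/4729

√321 = [17; 1, 10, 1, 34, …] (period length 4).
Convergents:
  p_0/q_0 = 17/1
  p_1/q_1 = 18/1
  p_2/q_2 = 197/11
  p_3/q_3 = 215/12
  p_4/q_4 = 7507/419
  p_5/q_5 = 7722/431
  p_6/q_6 = 84727/4729
  p_7/q_7 = 92449/5160
q_6 = 4729 ≤ 4781 < 5160 = q_7, so the answer is 84727/4729.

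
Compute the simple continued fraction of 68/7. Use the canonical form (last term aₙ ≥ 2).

[9; 1, 2, 2]

68 = 9×7 + 5
7 = 1×5 + 2
5 = 2×2 + 1
2 = 2×1 + 0  (stop)
So 68/7 = [9; 1, 2, 2].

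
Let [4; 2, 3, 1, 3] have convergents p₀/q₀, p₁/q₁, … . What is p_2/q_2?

31/7

Using pₖ = aₖpₖ₋₁ + pₖ₋₂, qₖ = aₖqₖ₋₁ + qₖ₋₂ (with p₋₁=1, p₋₂=0, q₋₁=0, q₋₂=1):
  k=0: a=4, p=4, q=1
  k=1: a=2, p=9, q=2
  k=2: a=3, p=31, q=7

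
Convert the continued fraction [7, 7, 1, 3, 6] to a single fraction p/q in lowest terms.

1383/194

Using pₖ = aₖpₖ₋₁ + pₖ₋₂ and qₖ = aₖqₖ₋₁ + qₖ₋₂:
  k=0: a=7, p=7, q=1
  k=1: a=7, p=50, q=7
  k=2: a=1, p=57, q=8
  k=3: a=3, p=221, q=31
  k=4: a=6, p=1383, q=194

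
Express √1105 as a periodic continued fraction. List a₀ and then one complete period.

[33; 4, 7, 7, 4, 66]

a₀ = ⌊√1105⌋ = 33.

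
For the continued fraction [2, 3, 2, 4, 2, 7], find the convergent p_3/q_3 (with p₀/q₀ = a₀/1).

Using pₖ = aₖpₖ₋₁ + pₖ₋₂, qₖ = aₖqₖ₋₁ + qₖ₋₂ (with p₋₁=1, p₋₂=0, q₋₁=0, q₋₂=1):
  k=0: a=2, p=2, q=1
  k=1: a=3, p=7, q=3
  k=2: a=2, p=16, q=7
  k=3: a=4, p=71, q=31

71/31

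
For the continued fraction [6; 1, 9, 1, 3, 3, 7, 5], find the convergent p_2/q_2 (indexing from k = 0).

69/10

Using pₖ = aₖpₖ₋₁ + pₖ₋₂, qₖ = aₖqₖ₋₁ + qₖ₋₂ (with p₋₁=1, p₋₂=0, q₋₁=0, q₋₂=1):
  k=0: a=6, p=6, q=1
  k=1: a=1, p=7, q=1
  k=2: a=9, p=69, q=10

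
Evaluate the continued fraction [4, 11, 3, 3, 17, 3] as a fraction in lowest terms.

24441/5978

Fold from the inside: start with 3/1.
  17 + 1/3 = 52/3
  3 + 3/52 = 159/52
  3 + 52/159 = 529/159
  11 + 159/529 = 5978/529
  4 + 529/5978 = 24441/5978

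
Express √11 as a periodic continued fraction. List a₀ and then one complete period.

[3; 3, 6]

a₀ = ⌊√11⌋ = 3.
With m₀=0, d₀=1 and mₖ₊₁ = dₖaₖ − mₖ, dₖ₊₁ = (n − mₖ₊₁²)/dₖ, aₖ₊₁ = ⌊(a₀+mₖ₊₁)/dₖ₊₁⌋:
  k=1: m=3, d=2, a=3
  k=2: m=3, d=1, a=6
d=1 and a=2a₀=6 at k=2, so the next step gives (m, d) = (3, 2) again — its k=1 value — and the period has length 2.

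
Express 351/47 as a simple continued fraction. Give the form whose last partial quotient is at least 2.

351 = 7×47 + 22
47 = 2×22 + 3
22 = 7×3 + 1
3 = 3×1 + 0  (stop)
So 351/47 = [7; 2, 7, 3].

[7; 2, 7, 3]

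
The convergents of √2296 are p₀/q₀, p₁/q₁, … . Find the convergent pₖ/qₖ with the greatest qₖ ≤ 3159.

55152/1151

√2296 = [47; 1, 10, 1, 94, …] (period length 4).
Convergents:
  p_0/q_0 = 47/1
  p_1/q_1 = 48/1
  p_2/q_2 = 527/11
  p_3/q_3 = 575/12
  p_4/q_4 = 54577/1139
  p_5/q_5 = 55152/1151
  p_6/q_6 = 606097/12649
q_5 = 1151 ≤ 3159 < 12649 = q_6, so the answer is 55152/1151.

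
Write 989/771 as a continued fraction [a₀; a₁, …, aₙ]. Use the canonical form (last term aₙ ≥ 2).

989 = 1×771 + 218
771 = 3×218 + 117
218 = 1×117 + 101
117 = 1×101 + 16
101 = 6×16 + 5
16 = 3×5 + 1
5 = 5×1 + 0  (stop)
So 989/771 = [1; 3, 1, 1, 6, 3, 5].

[1; 3, 1, 1, 6, 3, 5]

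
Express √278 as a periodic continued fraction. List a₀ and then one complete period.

[16; 1, 2, 16, 2, 1, 32]

a₀ = ⌊√278⌋ = 16.
With m₀=0, d₀=1 and mₖ₊₁ = dₖaₖ − mₖ, dₖ₊₁ = (n − mₖ₊₁²)/dₖ, aₖ₊₁ = ⌊(a₀+mₖ₊₁)/dₖ₊₁⌋:
  k=1: m=16, d=22, a=1
  k=2: m=6, d=11, a=2
  k=3: m=16, d=2, a=16
  k=4: m=16, d=11, a=2
  k=5: m=6, d=22, a=1
  k=6: m=16, d=1, a=32
d=1 and a=2a₀=32 at k=6, so the next step gives (m, d) = (16, 22) again — its k=1 value — and the period has length 6.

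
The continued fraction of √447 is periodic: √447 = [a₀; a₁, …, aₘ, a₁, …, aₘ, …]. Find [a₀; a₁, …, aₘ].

[21; 7, 42]

a₀ = ⌊√447⌋ = 21.
With m₀=0, d₀=1 and mₖ₊₁ = dₖaₖ − mₖ, dₖ₊₁ = (n − mₖ₊₁²)/dₖ, aₖ₊₁ = ⌊(a₀+mₖ₊₁)/dₖ₊₁⌋:
  k=1: m=21, d=6, a=7
  k=2: m=21, d=1, a=42
d=1 and a=2a₀=42 at k=2, so the next step gives (m, d) = (21, 6) again — its k=1 value — and the period has length 2.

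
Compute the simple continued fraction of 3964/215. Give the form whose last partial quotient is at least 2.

[18; 2, 3, 2, 13]

3964 = 18*215 + 94
215 = 2*94 + 27
94 = 3*27 + 13
27 = 2*13 + 1
13 = 13*1 + 0  (stop)
So 3964/215 = [18; 2, 3, 2, 13].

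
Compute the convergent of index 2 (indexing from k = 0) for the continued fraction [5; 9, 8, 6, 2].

373/73

Using pₖ = aₖpₖ₋₁ + pₖ₋₂, qₖ = aₖqₖ₋₁ + qₖ₋₂ (with p₋₁=1, p₋₂=0, q₋₁=0, q₋₂=1):
  k=0: a=5, p=5, q=1
  k=1: a=9, p=46, q=9
  k=2: a=8, p=373, q=73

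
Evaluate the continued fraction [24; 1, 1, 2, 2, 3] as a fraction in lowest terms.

Using pₖ = aₖpₖ₋₁ + pₖ₋₂ and qₖ = aₖqₖ₋₁ + qₖ₋₂:
  k=0: a=24, p=24, q=1
  k=1: a=1, p=25, q=1
  k=2: a=1, p=49, q=2
  k=3: a=2, p=123, q=5
  k=4: a=2, p=295, q=12
  k=5: a=3, p=1008, q=41

1008/41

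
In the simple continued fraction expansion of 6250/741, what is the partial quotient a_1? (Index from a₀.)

6250 = 8·741 + 322   →  a_0 = 8
741 = 2·322 + 97   →  a_1 = 2

2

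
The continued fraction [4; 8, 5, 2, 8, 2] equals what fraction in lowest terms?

6645/1612

Using pₖ = aₖpₖ₋₁ + pₖ₋₂ and qₖ = aₖqₖ₋₁ + qₖ₋₂:
  k=0: a=4, p=4, q=1
  k=1: a=8, p=33, q=8
  k=2: a=5, p=169, q=41
  k=3: a=2, p=371, q=90
  k=4: a=8, p=3137, q=761
  k=5: a=2, p=6645, q=1612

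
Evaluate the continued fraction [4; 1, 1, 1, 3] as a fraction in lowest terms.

51/11

Fold from the inside: start with 3/1.
  1 + 1/3 = 4/3
  1 + 3/4 = 7/4
  1 + 4/7 = 11/7
  4 + 7/11 = 51/11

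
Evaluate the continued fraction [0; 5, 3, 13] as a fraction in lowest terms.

40/213

Fold from the inside: start with 13/1.
  3 + 1/13 = 40/13
  5 + 13/40 = 213/40
  0 + 40/213 = 40/213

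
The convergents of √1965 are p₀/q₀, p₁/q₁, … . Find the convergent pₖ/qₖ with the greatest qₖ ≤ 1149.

√1965 = [44; 3, 21, 1, 4, 1, 21, 3, 88, …] (period length 8).
Convergents:
  p_0/q_0 = 44/1
  p_1/q_1 = 133/3
  p_2/q_2 = 2837/64
  p_3/q_3 = 2970/67
  p_4/q_4 = 14717/332
  p_5/q_5 = 17687/399
  p_6/q_6 = 386144/8711
q_5 = 399 ≤ 1149 < 8711 = q_6, so the answer is 17687/399.

17687/399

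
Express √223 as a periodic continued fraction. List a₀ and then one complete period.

[14; 1, 13, 1, 28]

a₀ = ⌊√223⌋ = 14.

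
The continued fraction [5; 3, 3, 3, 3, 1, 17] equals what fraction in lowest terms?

13379/2523

Using pₖ = aₖpₖ₋₁ + pₖ₋₂ and qₖ = aₖqₖ₋₁ + qₖ₋₂:
  k=0: a=5, p=5, q=1
  k=1: a=3, p=16, q=3
  k=2: a=3, p=53, q=10
  k=3: a=3, p=175, q=33
  k=4: a=3, p=578, q=109
  k=5: a=1, p=753, q=142
  k=6: a=17, p=13379, q=2523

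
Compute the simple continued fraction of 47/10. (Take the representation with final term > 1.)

47 = 4*10 + 7
10 = 1*7 + 3
7 = 2*3 + 1
3 = 3*1 + 0  (stop)
So 47/10 = [4; 1, 2, 3].

[4; 1, 2, 3]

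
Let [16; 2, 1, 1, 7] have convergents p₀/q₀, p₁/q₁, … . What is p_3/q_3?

Using pₖ = aₖpₖ₋₁ + pₖ₋₂, qₖ = aₖqₖ₋₁ + qₖ₋₂ (with p₋₁=1, p₋₂=0, q₋₁=0, q₋₂=1):
  k=0: a=16, p=16, q=1
  k=1: a=2, p=33, q=2
  k=2: a=1, p=49, q=3
  k=3: a=1, p=82, q=5

82/5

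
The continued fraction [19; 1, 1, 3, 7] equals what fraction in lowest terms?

Fold from the inside: start with 7/1.
  3 + 1/7 = 22/7
  1 + 7/22 = 29/22
  1 + 22/29 = 51/29
  19 + 29/51 = 998/51

998/51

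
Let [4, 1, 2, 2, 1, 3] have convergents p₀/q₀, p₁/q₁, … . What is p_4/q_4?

47/10

Using pₖ = aₖpₖ₋₁ + pₖ₋₂, qₖ = aₖqₖ₋₁ + qₖ₋₂ (with p₋₁=1, p₋₂=0, q₋₁=0, q₋₂=1):
  k=0: a=4, p=4, q=1
  k=1: a=1, p=5, q=1
  k=2: a=2, p=14, q=3
  k=3: a=2, p=33, q=7
  k=4: a=1, p=47, q=10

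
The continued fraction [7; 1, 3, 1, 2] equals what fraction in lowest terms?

Using pₖ = aₖpₖ₋₁ + pₖ₋₂ and qₖ = aₖqₖ₋₁ + qₖ₋₂:
  k=0: a=7, p=7, q=1
  k=1: a=1, p=8, q=1
  k=2: a=3, p=31, q=4
  k=3: a=1, p=39, q=5
  k=4: a=2, p=109, q=14

109/14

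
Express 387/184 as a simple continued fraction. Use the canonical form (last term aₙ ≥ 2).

[2; 9, 1, 2, 6]

387 = 2*184 + 19
184 = 9*19 + 13
19 = 1*13 + 6
13 = 2*6 + 1
6 = 6*1 + 0  (stop)
So 387/184 = [2; 9, 1, 2, 6].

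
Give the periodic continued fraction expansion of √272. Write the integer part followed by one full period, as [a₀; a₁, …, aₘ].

a₀ = ⌊√272⌋ = 16.
With m₀=0, d₀=1 and mₖ₊₁ = dₖaₖ − mₖ, dₖ₊₁ = (n − mₖ₊₁²)/dₖ, aₖ₊₁ = ⌊(a₀+mₖ₊₁)/dₖ₊₁⌋:
  k=1: m=16, d=16, a=2
  k=2: m=16, d=1, a=32
d=1 and a=2a₀=32 at k=2, so the next step gives (m, d) = (16, 16) again — its k=1 value — and the period has length 2.

[16; 2, 32]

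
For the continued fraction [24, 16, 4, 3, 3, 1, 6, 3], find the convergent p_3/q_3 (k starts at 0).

Using pₖ = aₖpₖ₋₁ + pₖ₋₂, qₖ = aₖqₖ₋₁ + qₖ₋₂ (with p₋₁=1, p₋₂=0, q₋₁=0, q₋₂=1):
  k=0: a=24, p=24, q=1
  k=1: a=16, p=385, q=16
  k=2: a=4, p=1564, q=65
  k=3: a=3, p=5077, q=211

5077/211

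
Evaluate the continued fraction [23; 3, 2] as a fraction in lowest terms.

163/7

Using pₖ = aₖpₖ₋₁ + pₖ₋₂ and qₖ = aₖqₖ₋₁ + qₖ₋₂:
  k=0: a=23, p=23, q=1
  k=1: a=3, p=70, q=3
  k=2: a=2, p=163, q=7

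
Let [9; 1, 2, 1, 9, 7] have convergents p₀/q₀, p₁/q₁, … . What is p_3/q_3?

39/4

Using pₖ = aₖpₖ₋₁ + pₖ₋₂, qₖ = aₖqₖ₋₁ + qₖ₋₂ (with p₋₁=1, p₋₂=0, q₋₁=0, q₋₂=1):
  k=0: a=9, p=9, q=1
  k=1: a=1, p=10, q=1
  k=2: a=2, p=29, q=3
  k=3: a=1, p=39, q=4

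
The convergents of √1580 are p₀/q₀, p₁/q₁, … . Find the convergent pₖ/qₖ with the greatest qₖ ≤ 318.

12521/315

√1580 = [39; 1, 2, 1, 78, …] (period length 4).
Convergents:
  p_0/q_0 = 39/1
  p_1/q_1 = 40/1
  p_2/q_2 = 119/3
  p_3/q_3 = 159/4
  p_4/q_4 = 12521/315
  p_5/q_5 = 12680/319
q_4 = 315 ≤ 318 < 319 = q_5, so the answer is 12521/315.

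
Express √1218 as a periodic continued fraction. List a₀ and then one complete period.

a₀ = ⌊√1218⌋ = 34.
With m₀=0, d₀=1 and mₖ₊₁ = dₖaₖ − mₖ, dₖ₊₁ = (n − mₖ₊₁²)/dₖ, aₖ₊₁ = ⌊(a₀+mₖ₊₁)/dₖ₊₁⌋:
  k=1: m=34, d=62, a=1
  k=2: m=28, d=7, a=8
  k=3: m=28, d=62, a=1
  k=4: m=34, d=1, a=68
d=1 and a=2a₀=68 at k=4, so the next step gives (m, d) = (34, 62) again — its k=1 value — and the period has length 4.

[34; 1, 8, 1, 68]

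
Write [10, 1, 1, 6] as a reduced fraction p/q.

Fold from the inside: start with 6/1.
  1 + 1/6 = 7/6
  1 + 6/7 = 13/7
  10 + 7/13 = 137/13

137/13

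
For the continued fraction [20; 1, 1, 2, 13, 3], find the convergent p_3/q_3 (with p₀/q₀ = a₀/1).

103/5

Using pₖ = aₖpₖ₋₁ + pₖ₋₂, qₖ = aₖqₖ₋₁ + qₖ₋₂ (with p₋₁=1, p₋₂=0, q₋₁=0, q₋₂=1):
  k=0: a=20, p=20, q=1
  k=1: a=1, p=21, q=1
  k=2: a=1, p=41, q=2
  k=3: a=2, p=103, q=5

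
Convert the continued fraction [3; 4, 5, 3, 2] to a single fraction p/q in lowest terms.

Fold from the inside: start with 2/1.
  3 + 1/2 = 7/2
  5 + 2/7 = 37/7
  4 + 7/37 = 155/37
  3 + 37/155 = 502/155

502/155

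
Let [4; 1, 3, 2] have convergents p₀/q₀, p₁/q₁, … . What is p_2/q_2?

Using pₖ = aₖpₖ₋₁ + pₖ₋₂, qₖ = aₖqₖ₋₁ + qₖ₋₂ (with p₋₁=1, p₋₂=0, q₋₁=0, q₋₂=1):
  k=0: a=4, p=4, q=1
  k=1: a=1, p=5, q=1
  k=2: a=3, p=19, q=4

19/4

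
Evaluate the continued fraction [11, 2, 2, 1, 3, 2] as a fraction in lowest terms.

Fold from the inside: start with 2/1.
  3 + 1/2 = 7/2
  1 + 2/7 = 9/7
  2 + 7/9 = 25/9
  2 + 9/25 = 59/25
  11 + 25/59 = 674/59

674/59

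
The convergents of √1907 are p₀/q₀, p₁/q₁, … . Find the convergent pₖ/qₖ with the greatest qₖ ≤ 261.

5677/130

√1907 = [43; 1, 2, 43, 2, 1, 86, …] (period length 6).
Convergents:
  p_0/q_0 = 43/1
  p_1/q_1 = 44/1
  p_2/q_2 = 131/3
  p_3/q_3 = 5677/130
  p_4/q_4 = 11485/263
q_3 = 130 ≤ 261 < 263 = q_4, so the answer is 5677/130.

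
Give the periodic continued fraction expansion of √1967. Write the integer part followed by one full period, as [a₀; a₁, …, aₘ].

[44; 2, 1, 5, 1, 2, 88]

a₀ = ⌊√1967⌋ = 44.
With m₀=0, d₀=1 and mₖ₊₁ = dₖaₖ − mₖ, dₖ₊₁ = (n − mₖ₊₁²)/dₖ, aₖ₊₁ = ⌊(a₀+mₖ₊₁)/dₖ₊₁⌋:
  k=1: m=44, d=31, a=2
  k=2: m=18, d=53, a=1
  k=3: m=35, d=14, a=5
  k=4: m=35, d=53, a=1
  k=5: m=18, d=31, a=2
  k=6: m=44, d=1, a=88
d=1 and a=2a₀=88 at k=6, so the next step gives (m, d) = (44, 31) again — its k=1 value — and the period has length 6.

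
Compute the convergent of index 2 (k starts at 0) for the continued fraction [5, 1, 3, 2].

23/4

Using pₖ = aₖpₖ₋₁ + pₖ₋₂, qₖ = aₖqₖ₋₁ + qₖ₋₂ (with p₋₁=1, p₋₂=0, q₋₁=0, q₋₂=1):
  k=0: a=5, p=5, q=1
  k=1: a=1, p=6, q=1
  k=2: a=3, p=23, q=4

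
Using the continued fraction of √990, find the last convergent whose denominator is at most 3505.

55031/1749

√990 = [31; 2, 6, 2, 62, …] (period length 4).
Convergents:
  p_0/q_0 = 31/1
  p_1/q_1 = 63/2
  p_2/q_2 = 409/13
  p_3/q_3 = 881/28
  p_4/q_4 = 55031/1749
  p_5/q_5 = 110943/3526
q_4 = 1749 ≤ 3505 < 3526 = q_5, so the answer is 55031/1749.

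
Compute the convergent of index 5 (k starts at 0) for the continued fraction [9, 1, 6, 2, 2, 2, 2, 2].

Using pₖ = aₖpₖ₋₁ + pₖ₋₂, qₖ = aₖqₖ₋₁ + qₖ₋₂ (with p₋₁=1, p₋₂=0, q₋₁=0, q₋₂=1):
  k=0: a=9, p=9, q=1
  k=1: a=1, p=10, q=1
  k=2: a=6, p=69, q=7
  k=3: a=2, p=148, q=15
  k=4: a=2, p=365, q=37
  k=5: a=2, p=878, q=89

878/89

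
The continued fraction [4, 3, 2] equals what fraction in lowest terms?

30/7

Using pₖ = aₖpₖ₋₁ + pₖ₋₂ and qₖ = aₖqₖ₋₁ + qₖ₋₂:
  k=0: a=4, p=4, q=1
  k=1: a=3, p=13, q=3
  k=2: a=2, p=30, q=7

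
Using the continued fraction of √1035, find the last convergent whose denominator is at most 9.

√1035 = [32; 5, 1, 5, 64, …] (period length 4).
Convergents:
  p_0/q_0 = 32/1
  p_1/q_1 = 161/5
  p_2/q_2 = 193/6
  p_3/q_3 = 1126/35
q_2 = 6 ≤ 9 < 35 = q_3, so the answer is 193/6.

193/6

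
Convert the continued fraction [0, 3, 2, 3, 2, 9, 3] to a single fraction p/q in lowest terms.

Fold from the inside: start with 3/1.
  9 + 1/3 = 28/3
  2 + 3/28 = 59/28
  3 + 28/59 = 205/59
  2 + 59/205 = 469/205
  3 + 205/469 = 1612/469
  0 + 469/1612 = 469/1612

469/1612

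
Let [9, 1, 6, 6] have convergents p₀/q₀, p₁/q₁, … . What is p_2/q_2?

Using pₖ = aₖpₖ₋₁ + pₖ₋₂, qₖ = aₖqₖ₋₁ + qₖ₋₂ (with p₋₁=1, p₋₂=0, q₋₁=0, q₋₂=1):
  k=0: a=9, p=9, q=1
  k=1: a=1, p=10, q=1
  k=2: a=6, p=69, q=7

69/7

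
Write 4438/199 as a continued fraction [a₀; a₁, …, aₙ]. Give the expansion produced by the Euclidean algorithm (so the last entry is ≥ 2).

4438 = 22·199 + 60
199 = 3·60 + 19
60 = 3·19 + 3
19 = 6·3 + 1
3 = 3·1 + 0  (stop)
So 4438/199 = [22; 3, 3, 6, 3].

[22; 3, 3, 6, 3]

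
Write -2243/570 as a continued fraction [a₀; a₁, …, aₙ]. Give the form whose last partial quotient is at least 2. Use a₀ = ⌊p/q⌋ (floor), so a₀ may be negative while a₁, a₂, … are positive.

-2243 = -4·570 + 37
570 = 15·37 + 15
37 = 2·15 + 7
15 = 2·7 + 1
7 = 7·1 + 0  (stop)
So -2243/570 = [-4; 15, 2, 2, 7].

[-4; 15, 2, 2, 7]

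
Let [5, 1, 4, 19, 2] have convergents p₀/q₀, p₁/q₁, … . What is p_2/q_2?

Using pₖ = aₖpₖ₋₁ + pₖ₋₂, qₖ = aₖqₖ₋₁ + qₖ₋₂ (with p₋₁=1, p₋₂=0, q₋₁=0, q₋₂=1):
  k=0: a=5, p=5, q=1
  k=1: a=1, p=6, q=1
  k=2: a=4, p=29, q=5

29/5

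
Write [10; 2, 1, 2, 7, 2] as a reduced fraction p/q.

1307/126

Using pₖ = aₖpₖ₋₁ + pₖ₋₂ and qₖ = aₖqₖ₋₁ + qₖ₋₂:
  k=0: a=10, p=10, q=1
  k=1: a=2, p=21, q=2
  k=2: a=1, p=31, q=3
  k=3: a=2, p=83, q=8
  k=4: a=7, p=612, q=59
  k=5: a=2, p=1307, q=126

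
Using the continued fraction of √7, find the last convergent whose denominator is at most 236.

√7 = [2; 1, 1, 1, 4, …] (period length 4).
Convergents:
  p_0/q_0 = 2/1
  p_1/q_1 = 3/1
  p_2/q_2 = 5/2
  p_3/q_3 = 8/3
  p_4/q_4 = 37/14
  p_5/q_5 = 45/17
  p_6/q_6 = 82/31
  p_7/q_7 = 127/48
  p_8/q_8 = 590/223
  p_9/q_9 = 717/271
q_8 = 223 ≤ 236 < 271 = q_9, so the answer is 590/223.

590/223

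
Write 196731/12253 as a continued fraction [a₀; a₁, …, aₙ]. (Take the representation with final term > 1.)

196731 = 16·12253 + 683
12253 = 17·683 + 642
683 = 1·642 + 41
642 = 15·41 + 27
41 = 1·27 + 14
27 = 1·14 + 13
14 = 1·13 + 1
13 = 13·1 + 0  (stop)
So 196731/12253 = [16; 17, 1, 15, 1, 1, 1, 13].

[16; 17, 1, 15, 1, 1, 1, 13]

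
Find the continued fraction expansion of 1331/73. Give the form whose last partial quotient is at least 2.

1331 = 18×73 + 17
73 = 4×17 + 5
17 = 3×5 + 2
5 = 2×2 + 1
2 = 2×1 + 0  (stop)
So 1331/73 = [18; 4, 3, 2, 2].

[18; 4, 3, 2, 2]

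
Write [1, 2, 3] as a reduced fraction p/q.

10/7

Using pₖ = aₖpₖ₋₁ + pₖ₋₂ and qₖ = aₖqₖ₋₁ + qₖ₋₂:
  k=0: a=1, p=1, q=1
  k=1: a=2, p=3, q=2
  k=2: a=3, p=10, q=7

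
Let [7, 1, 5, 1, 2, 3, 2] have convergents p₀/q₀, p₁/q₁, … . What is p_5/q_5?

526/67

Using pₖ = aₖpₖ₋₁ + pₖ₋₂, qₖ = aₖqₖ₋₁ + qₖ₋₂ (with p₋₁=1, p₋₂=0, q₋₁=0, q₋₂=1):
  k=0: a=7, p=7, q=1
  k=1: a=1, p=8, q=1
  k=2: a=5, p=47, q=6
  k=3: a=1, p=55, q=7
  k=4: a=2, p=157, q=20
  k=5: a=3, p=526, q=67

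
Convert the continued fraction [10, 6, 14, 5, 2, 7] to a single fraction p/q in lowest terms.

71763/7060

Using pₖ = aₖpₖ₋₁ + pₖ₋₂ and qₖ = aₖqₖ₋₁ + qₖ₋₂:
  k=0: a=10, p=10, q=1
  k=1: a=6, p=61, q=6
  k=2: a=14, p=864, q=85
  k=3: a=5, p=4381, q=431
  k=4: a=2, p=9626, q=947
  k=5: a=7, p=71763, q=7060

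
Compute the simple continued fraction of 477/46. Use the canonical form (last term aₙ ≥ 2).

477 = 10×46 + 17
46 = 2×17 + 12
17 = 1×12 + 5
12 = 2×5 + 2
5 = 2×2 + 1
2 = 2×1 + 0  (stop)
So 477/46 = [10; 2, 1, 2, 2, 2].

[10; 2, 1, 2, 2, 2]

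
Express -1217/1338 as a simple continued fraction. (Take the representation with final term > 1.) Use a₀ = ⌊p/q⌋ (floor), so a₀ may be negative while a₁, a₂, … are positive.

[-1; 11, 17, 3, 2]

-1217 = -1*1338 + 121
1338 = 11*121 + 7
121 = 17*7 + 2
7 = 3*2 + 1
2 = 2*1 + 0  (stop)
So -1217/1338 = [-1; 11, 17, 3, 2].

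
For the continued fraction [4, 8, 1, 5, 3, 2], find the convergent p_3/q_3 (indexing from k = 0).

Using pₖ = aₖpₖ₋₁ + pₖ₋₂, qₖ = aₖqₖ₋₁ + qₖ₋₂ (with p₋₁=1, p₋₂=0, q₋₁=0, q₋₂=1):
  k=0: a=4, p=4, q=1
  k=1: a=8, p=33, q=8
  k=2: a=1, p=37, q=9
  k=3: a=5, p=218, q=53

218/53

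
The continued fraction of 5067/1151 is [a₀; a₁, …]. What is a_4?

3

5067 = 4·1151 + 463   →  a_0 = 4
1151 = 2·463 + 225   →  a_1 = 2
463 = 2·225 + 13   →  a_2 = 2
225 = 17·13 + 4   →  a_3 = 17
13 = 3·4 + 1   →  a_4 = 3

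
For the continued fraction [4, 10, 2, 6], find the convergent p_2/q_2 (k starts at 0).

86/21

Using pₖ = aₖpₖ₋₁ + pₖ₋₂, qₖ = aₖqₖ₋₁ + qₖ₋₂ (with p₋₁=1, p₋₂=0, q₋₁=0, q₋₂=1):
  k=0: a=4, p=4, q=1
  k=1: a=10, p=41, q=10
  k=2: a=2, p=86, q=21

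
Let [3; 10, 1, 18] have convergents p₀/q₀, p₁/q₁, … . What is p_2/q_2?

Using pₖ = aₖpₖ₋₁ + pₖ₋₂, qₖ = aₖqₖ₋₁ + qₖ₋₂ (with p₋₁=1, p₋₂=0, q₋₁=0, q₋₂=1):
  k=0: a=3, p=3, q=1
  k=1: a=10, p=31, q=10
  k=2: a=1, p=34, q=11

34/11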